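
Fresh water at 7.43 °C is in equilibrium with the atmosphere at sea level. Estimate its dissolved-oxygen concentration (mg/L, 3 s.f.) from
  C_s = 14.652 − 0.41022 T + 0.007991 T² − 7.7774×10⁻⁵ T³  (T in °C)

C_s = 14.652 − 0.41022×7.43 + 0.007991×7.43² − 7.7774×10⁻⁵×7.43³ = 12.01 mg/L.

C_s ≈ 12.0 mg/L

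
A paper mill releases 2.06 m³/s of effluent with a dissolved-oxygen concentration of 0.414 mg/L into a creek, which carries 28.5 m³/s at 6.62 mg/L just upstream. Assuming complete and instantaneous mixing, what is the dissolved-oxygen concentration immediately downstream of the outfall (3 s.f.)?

6.20 mg/L

Flow-weighted mixing: C = (Q_r C_r + Q_w C_w)/(Q_r + Q_w)
= (28.5×6.62 + 2.06×0.414)/(28.5 + 2.06) = 189.5/30.56 = 6.202 mg/L.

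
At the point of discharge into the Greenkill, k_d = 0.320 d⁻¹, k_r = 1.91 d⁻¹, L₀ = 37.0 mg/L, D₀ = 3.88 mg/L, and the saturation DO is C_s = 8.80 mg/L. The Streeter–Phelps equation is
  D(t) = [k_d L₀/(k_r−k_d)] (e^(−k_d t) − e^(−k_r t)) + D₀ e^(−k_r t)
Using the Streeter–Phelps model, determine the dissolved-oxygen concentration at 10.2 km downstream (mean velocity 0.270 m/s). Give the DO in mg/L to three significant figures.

DO ≈ 3.87 mg/L

Travel time t = x/v = 10.2 km / (0.270 m/s) = 10200 m / 0.270 m/s = 37780 s = 0.4372 d.
k_d L₀/(k_r−k_d) = 0.320×37.0/(1.91−0.320) = 11.84/1.590 = 7.447 mg/L.
e^(−k_d t) = e^(−0.320×0.4372) = 0.8694; e^(−k_r t) = e^(−1.91×0.4372) = 0.4338.
D = 7.447 × (0.8694 − 0.4338) + 3.88 × 0.4338 = 3.244 + 1.683 = 4.927 mg/L.
DO = C_s − D = 8.80 − 4.927 = 3.873 mg/L.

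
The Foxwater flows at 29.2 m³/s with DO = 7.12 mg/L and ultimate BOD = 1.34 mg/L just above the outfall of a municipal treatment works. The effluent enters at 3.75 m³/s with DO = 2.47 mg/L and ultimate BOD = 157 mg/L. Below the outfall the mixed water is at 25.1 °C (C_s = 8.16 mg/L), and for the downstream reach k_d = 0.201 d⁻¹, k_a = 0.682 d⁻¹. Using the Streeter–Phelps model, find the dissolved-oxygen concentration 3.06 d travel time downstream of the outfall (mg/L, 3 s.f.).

DO ≈ 4.65 mg/L

Mixed DO = (29.2×7.12 + 3.75×2.47)/(29.2+3.75) = 217.2/32.95 = 6.591 mg/L.
Mixed L₀ = (29.2×1.34 + 3.75×157)/(32.95) = 627.9/32.95 = 19.06 mg/L.
Initial deficit D₀ = C_s − DO₀ = 8.16 − 6.591 = 1.569 mg/L.
D(3.06) = [0.201×19.06/(0.682−0.201)](e^(−0.201×3.06) − e^(−0.682×3.06)) + 1.569 e^(−0.682×3.06)
= 7.963 × (0.5406 − 0.1241) + 1.569 × 0.1241 = 3.512 mg/L.
DO = 8.16 − 3.512 = 4.648 mg/L.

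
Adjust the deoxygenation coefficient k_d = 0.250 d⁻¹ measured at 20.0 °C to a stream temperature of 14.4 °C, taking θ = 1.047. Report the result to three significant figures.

k_d ≈ 0.193 d⁻¹

k_d(T₂) = k_d(T₁) · θ^(T₂−T₁) = 0.250 × 1.047^(14.4−20.0)
= 0.250 × 1.047^-5.60 = 0.250 × 0.7732 = 0.1933 d⁻¹.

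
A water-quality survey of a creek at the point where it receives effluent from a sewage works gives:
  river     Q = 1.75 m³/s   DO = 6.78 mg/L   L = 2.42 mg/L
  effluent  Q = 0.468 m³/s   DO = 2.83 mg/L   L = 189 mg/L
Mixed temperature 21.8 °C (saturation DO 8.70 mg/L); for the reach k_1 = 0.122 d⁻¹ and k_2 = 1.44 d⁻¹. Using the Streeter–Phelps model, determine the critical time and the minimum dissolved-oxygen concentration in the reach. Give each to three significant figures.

Mixed DO = (1.75×6.78 + 0.468×2.83)/(1.75+0.468) = 13.19/2.218 = 5.947 mg/L.
Mixed L₀ = (1.75×2.42 + 0.468×189)/(2.218) = 92.69/2.218 = 41.79 mg/L.
Initial deficit D₀ = C_s − DO₀ = 8.70 − 5.947 = 2.753 mg/L.
t_c = (1/1.318) ln[(1.44/0.122)(1 − 2.753×1.318/(0.122×41.79))] = 0.7587 × ln(3.401) = 0.9288 d.
D_c = (0.122/1.44) × 41.79 × e^(−0.122×0.9288) = 0.08472 × 41.79 × 0.8929 = 3.161 mg/L.
Minimum DO = 8.70 − 3.161 = 5.539 mg/L.

t_c ≈ 0.929 d; minimum DO ≈ 5.54 mg/L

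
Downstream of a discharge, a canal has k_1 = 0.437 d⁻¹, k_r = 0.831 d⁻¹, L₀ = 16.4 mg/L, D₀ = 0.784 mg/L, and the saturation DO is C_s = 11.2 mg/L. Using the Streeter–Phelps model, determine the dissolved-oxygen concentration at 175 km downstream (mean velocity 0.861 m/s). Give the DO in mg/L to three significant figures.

DO ≈ 7.16 mg/L

Travel time t = x/v = 175 km / (0.861 m/s) = 175000 m / 0.861 m/s = 203300 s = 2.352 d.
k_1 L₀/(k_r−k_1) = 0.437×16.4/(0.831−0.437) = 7.167/0.3940 = 18.19 mg/L.
e^(−k_1 t) = e^(−0.437×2.352) = 0.3577; e^(−k_r t) = e^(−0.831×2.352) = 0.1416.
D = 18.19 × (0.3577 − 0.1416) + 0.784 × 0.1416 = 3.931 + 0.1110 = 4.042 mg/L.
DO = C_s − D = 11.2 − 4.042 = 7.158 mg/L.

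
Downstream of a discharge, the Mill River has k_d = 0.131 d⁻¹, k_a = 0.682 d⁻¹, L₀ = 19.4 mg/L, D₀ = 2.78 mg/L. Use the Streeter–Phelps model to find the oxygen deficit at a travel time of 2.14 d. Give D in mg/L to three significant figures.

D ≈ 3.06 mg/L

k_d L₀/(k_a−k_d) = 0.131×19.4/(0.682−0.131) = 2.541/0.5510 = 4.612 mg/L.
e^(−k_d t) = e^(−0.131×2.140) = 0.7555; e^(−k_a t) = e^(−0.682×2.140) = 0.2324.
D = 4.612 × (0.7555 − 0.2324) + 2.78 × 0.2324 = 2.413 + 0.6460 = 3.059 mg/L.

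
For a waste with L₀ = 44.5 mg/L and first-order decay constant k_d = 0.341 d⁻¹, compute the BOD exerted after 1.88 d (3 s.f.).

y ≈ 21.1 mg/L

y_t = L₀(1 − e^(−k_d t)) = 44.5 × (1 − e^(−0.341×1.88))
= 44.5 × (1 − 0.5267) = 44.5 × 0.4733 = 21.06 mg/L.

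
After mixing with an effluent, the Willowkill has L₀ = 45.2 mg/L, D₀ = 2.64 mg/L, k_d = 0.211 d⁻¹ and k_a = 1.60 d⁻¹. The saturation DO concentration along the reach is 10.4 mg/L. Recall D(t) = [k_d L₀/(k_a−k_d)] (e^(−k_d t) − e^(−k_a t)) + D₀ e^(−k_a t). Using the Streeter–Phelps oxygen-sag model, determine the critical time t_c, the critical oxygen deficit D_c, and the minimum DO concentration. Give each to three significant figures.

t_c = [1/(k_a−k_d)] ln[(k_a/k_d)(1 − D₀(k_a−k_d)/(k_d L₀))]
= [1/(1.60−0.211)] ln[(1.60/0.211)(1 − 2.64×1.389/(0.211×45.2))]
= (1/1.389) ln[7.583 × 0.6155] = 0.7199 × ln(4.667) = 0.7199 × 1.541 = 1.109 d.
D_c = (k_d/k_a) L₀ e^(−k_d t_c) = (0.211/1.60) × 45.2 × e^(−0.211×1.109) = 0.1319 × 45.2 × 0.7913 = 4.717 mg/L.
Minimum DO = C_s − D_c = 10.4 − 4.717 = 5.683 mg/L.

t_c ≈ 1.11 d; D_c ≈ 4.72 mg/L; min DO ≈ 5.68 mg/L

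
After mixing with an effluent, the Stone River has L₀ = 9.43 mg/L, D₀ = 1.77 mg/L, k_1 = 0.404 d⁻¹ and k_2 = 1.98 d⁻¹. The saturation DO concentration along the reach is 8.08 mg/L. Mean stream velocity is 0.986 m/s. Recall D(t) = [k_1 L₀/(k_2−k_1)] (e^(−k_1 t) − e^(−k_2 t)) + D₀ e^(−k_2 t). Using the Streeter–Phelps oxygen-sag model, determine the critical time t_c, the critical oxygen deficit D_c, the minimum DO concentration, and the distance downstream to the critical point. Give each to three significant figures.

t_c ≈ 0.173 d; D_c ≈ 1.79 mg/L; min DO ≈ 6.29 mg/L; x_c ≈ 14.7 km

t_c = [1/(k_2−k_1)] ln[(k_2/k_1)(1 − D₀(k_2−k_1)/(k_1 L₀))]
= [1/(1.98−0.404)] ln[(1.98/0.404)(1 − 1.77×1.576/(0.404×9.43))]
= (1/1.576) ln[4.901 × 0.2678] = 0.6345 × ln(1.312) = 0.6345 × 0.2719 = 0.1725 d.
L(t_c) = L₀ e^(−k_1 t_c) = 9.43 × 0.9327 = 8.795 mg/L, and at the critical point k_2 D_c = k_1 L, so D_c = (0.404/1.98) × 8.795 = 1.795 mg/L.
Minimum DO = C_s − D_c = 8.08 − 1.795 = 6.285 mg/L.
x_c = v t_c = 0.986 m/s × 0.1725 d × 86400 s/d = 14700 m ≈ 14.7 km.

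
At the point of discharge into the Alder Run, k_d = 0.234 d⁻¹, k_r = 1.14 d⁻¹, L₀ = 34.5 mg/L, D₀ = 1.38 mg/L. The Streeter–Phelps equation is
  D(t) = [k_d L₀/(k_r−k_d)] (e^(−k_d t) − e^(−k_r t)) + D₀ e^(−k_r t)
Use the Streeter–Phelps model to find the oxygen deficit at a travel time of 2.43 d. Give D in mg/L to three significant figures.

k_d L₀/(k_r−k_d) = 0.234×34.5/(1.14−0.234) = 8.073/0.9060 = 8.911 mg/L.
e^(−k_d t) = e^(−0.234×2.430) = 0.5663; e^(−k_r t) = e^(−1.14×2.430) = 0.06265.
D = 8.911 × (0.5663 − 0.06265) + 1.38 × 0.06265 = 4.488 + 0.08646 = 4.574 mg/L.

D ≈ 4.57 mg/L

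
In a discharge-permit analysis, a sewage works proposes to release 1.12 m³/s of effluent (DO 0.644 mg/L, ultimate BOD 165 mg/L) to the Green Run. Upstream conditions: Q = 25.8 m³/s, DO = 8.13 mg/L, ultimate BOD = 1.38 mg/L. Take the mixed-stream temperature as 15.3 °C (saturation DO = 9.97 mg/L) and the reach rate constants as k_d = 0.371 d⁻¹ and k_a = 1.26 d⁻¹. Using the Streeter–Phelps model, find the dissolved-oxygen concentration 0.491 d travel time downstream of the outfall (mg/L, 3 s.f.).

Mixed DO = (25.8×8.13 + 1.12×0.644)/(25.8+1.12) = 210.5/26.92 = 7.819 mg/L.
Mixed L₀ = (25.8×1.38 + 1.12×165)/(26.92) = 220.4/26.92 = 8.187 mg/L.
Initial deficit D₀ = C_s − DO₀ = 9.97 − 7.819 = 2.151 mg/L.
D(0.491) = [0.371×8.187/(1.26−0.371)](e^(−0.371×0.491) − e^(−1.26×0.491)) + 2.151 e^(−1.26×0.491)
= 3.417 × (0.8335 − 0.5387) + 2.151 × 0.5387 = 2.166 mg/L.
DO = 9.97 − 2.166 = 7.804 mg/L.

DO ≈ 7.80 mg/L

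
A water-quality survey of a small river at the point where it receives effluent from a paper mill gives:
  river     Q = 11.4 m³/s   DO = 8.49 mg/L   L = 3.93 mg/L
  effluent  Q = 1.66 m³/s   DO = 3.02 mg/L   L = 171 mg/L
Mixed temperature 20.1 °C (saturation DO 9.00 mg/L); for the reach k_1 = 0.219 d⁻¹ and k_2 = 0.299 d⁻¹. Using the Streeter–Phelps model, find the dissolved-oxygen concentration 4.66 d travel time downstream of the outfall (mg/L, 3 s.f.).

Mixed DO = (11.4×8.49 + 1.66×3.02)/(11.4+1.66) = 101.8/13.06 = 7.795 mg/L.
Mixed L₀ = (11.4×3.93 + 1.66×171)/(13.06) = 328.7/13.06 = 25.17 mg/L.
Initial deficit D₀ = C_s − DO₀ = 9.00 − 7.795 = 1.205 mg/L.
D(4.66) = [0.219×25.17/(0.299−0.219)](e^(−0.219×4.66) − e^(−0.299×4.66)) + 1.205 e^(−0.299×4.66)
= 68.89 × (0.3604 − 0.2482) + 1.205 × 0.2482 = 8.026 mg/L.
DO = 9.00 − 8.026 = 0.9743 mg/L.

DO ≈ 0.974 mg/L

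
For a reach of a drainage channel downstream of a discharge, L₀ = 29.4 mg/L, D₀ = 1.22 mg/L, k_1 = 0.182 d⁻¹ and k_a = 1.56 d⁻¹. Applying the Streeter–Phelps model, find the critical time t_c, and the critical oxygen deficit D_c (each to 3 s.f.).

t_c ≈ 1.29 d; D_c ≈ 2.71 mg/L

With k_a/k_1 = 8.571 and 1 − D₀(k_a−k_1)/(k_1 L₀) = 0.6858,
t_c = ln(8.571 × 0.6858) / (1.56 − 0.182) = ln(5.878) / 1.378 = 1.771/1.378 = 1.285 d.
D_c = (k_1/k_a) L₀ e^(−k_1 t_c) = (0.182/1.56) × 29.4 × e^(−0.182×1.285) = 0.1167 × 29.4 × 0.7914 = 2.715 mg/L.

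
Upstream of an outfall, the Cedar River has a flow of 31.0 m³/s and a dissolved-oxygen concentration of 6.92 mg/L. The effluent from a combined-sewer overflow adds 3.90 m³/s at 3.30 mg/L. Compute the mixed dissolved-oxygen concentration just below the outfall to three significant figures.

6.52 mg/L

Flow-weighted mixing: C = (Q_r C_r + Q_w C_w)/(Q_r + Q_w)
= (31.0×6.92 + 3.90×3.30)/(31.0 + 3.90) = 227.4/34.90 = 6.515 mg/L.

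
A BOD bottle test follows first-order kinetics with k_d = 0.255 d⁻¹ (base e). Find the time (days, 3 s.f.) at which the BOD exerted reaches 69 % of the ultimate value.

t ≈ 4.59 d

y/L₀ = 1 − e^(−k_d t) = 0.69 ⇒ e^(−k_d t) = 0.310
t = −ln(0.310) / 0.255 = 1.171 / 0.255 = 4.593 d.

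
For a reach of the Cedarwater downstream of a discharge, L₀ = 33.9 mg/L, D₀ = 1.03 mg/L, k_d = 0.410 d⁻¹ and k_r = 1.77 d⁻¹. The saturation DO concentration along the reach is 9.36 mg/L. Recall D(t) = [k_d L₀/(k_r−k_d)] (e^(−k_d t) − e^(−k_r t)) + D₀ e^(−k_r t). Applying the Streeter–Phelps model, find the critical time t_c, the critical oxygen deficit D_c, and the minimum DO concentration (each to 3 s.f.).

t_c = [1/(k_r−k_d)] ln[(k_r/k_d)(1 − D₀(k_r−k_d)/(k_d L₀))]
= [1/(1.77−0.410)] ln[(1.77/0.410)(1 − 1.03×1.360/(0.410×33.9))]
= (1/1.360) ln[4.317 × 0.8992] = 0.7353 × ln(3.882) = 0.7353 × 1.356 = 0.9973 d.
D_c = (k_d/k_r) L₀ e^(−k_d t_c) = (0.410/1.77) × 33.9 × e^(−0.410×0.9973) = 0.2316 × 33.9 × 0.6644 = 5.217 mg/L.
Minimum DO = C_s − D_c = 9.36 − 5.217 = 4.143 mg/L.

t_c ≈ 0.997 d; D_c ≈ 5.22 mg/L; min DO ≈ 4.14 mg/L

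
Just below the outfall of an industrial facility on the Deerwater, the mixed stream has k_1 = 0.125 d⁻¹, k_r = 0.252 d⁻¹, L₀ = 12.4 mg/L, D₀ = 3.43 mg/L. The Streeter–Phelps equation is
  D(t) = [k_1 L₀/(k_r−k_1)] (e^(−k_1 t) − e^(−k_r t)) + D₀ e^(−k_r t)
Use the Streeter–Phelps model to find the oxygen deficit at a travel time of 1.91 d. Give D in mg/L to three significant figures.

D ≈ 4.19 mg/L

k_1 L₀/(k_r−k_1) = 0.125×12.4/(0.252−0.125) = 1.550/0.1270 = 12.20 mg/L.
e^(−k_1 t) = e^(−0.125×1.910) = 0.7876; e^(−k_r t) = e^(−0.252×1.910) = 0.6180.
D = 12.20 × (0.7876 − 0.6180) + 3.43 × 0.6180 = 2.070 + 2.120 = 4.190 mg/L.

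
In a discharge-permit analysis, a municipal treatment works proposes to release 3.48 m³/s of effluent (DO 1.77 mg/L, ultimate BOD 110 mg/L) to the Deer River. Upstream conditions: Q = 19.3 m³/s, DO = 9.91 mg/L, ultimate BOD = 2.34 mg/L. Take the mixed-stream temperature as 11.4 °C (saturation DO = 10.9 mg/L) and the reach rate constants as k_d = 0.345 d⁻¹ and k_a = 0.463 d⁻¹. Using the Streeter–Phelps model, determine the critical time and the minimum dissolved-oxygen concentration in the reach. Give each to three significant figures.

Mixed DO = (19.3×9.91 + 3.48×1.77)/(19.3+3.48) = 197.4/22.78 = 8.666 mg/L.
Mixed L₀ = (19.3×2.34 + 3.48×110)/(22.78) = 428.0/22.78 = 18.79 mg/L.
Initial deficit D₀ = C_s − DO₀ = 10.9 − 8.666 = 2.234 mg/L.
t_c = (1/0.1180) ln[(0.463/0.345)(1 − 2.234×0.1180/(0.345×18.79))] = 8.475 × ln(1.287) = 2.141 d.
D_c = (0.345/0.463) × 18.79 × e^(−0.345×2.141) = 0.7451 × 18.79 × 0.4777 = 6.687 mg/L.
Minimum DO = 10.9 − 6.687 = 4.213 mg/L.

t_c ≈ 2.14 d; minimum DO ≈ 4.21 mg/L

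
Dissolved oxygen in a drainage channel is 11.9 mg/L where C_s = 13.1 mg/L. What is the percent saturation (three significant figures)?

% saturation = C/C_s × 100 = 11.9/13.1 × 100 = 90.8 %.

90.8 % saturation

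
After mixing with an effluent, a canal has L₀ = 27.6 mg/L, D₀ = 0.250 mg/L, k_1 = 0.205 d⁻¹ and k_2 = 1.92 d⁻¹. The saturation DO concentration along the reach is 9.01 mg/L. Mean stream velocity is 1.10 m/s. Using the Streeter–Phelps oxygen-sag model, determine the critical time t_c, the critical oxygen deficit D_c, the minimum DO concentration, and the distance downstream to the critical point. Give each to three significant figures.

t_c = [1/(k_2−k_1)] ln[(k_2/k_1)(1 − D₀(k_2−k_1)/(k_1 L₀))]
= [1/(1.92−0.205)] ln[(1.92/0.205)(1 − 0.250×1.715/(0.205×27.6))]
= (1/1.715) ln[9.366 × 0.9242] = 0.5831 × ln(8.656) = 0.5831 × 2.158 = 1.258 d.
L(t_c) = L₀ e^(−k_1 t_c) = 27.6 × 0.7726 = 21.32 mg/L, and at the critical point k_2 D_c = k_1 L, so D_c = (0.205/1.92) × 21.32 = 2.277 mg/L.
Minimum DO = C_s − D_c = 9.01 − 2.277 = 6.733 mg/L.
x_c = v t_c = 1.10 m/s × 1.258 d × 86400 s/d = 119600 m ≈ 120 km.

t_c ≈ 1.26 d; D_c ≈ 2.28 mg/L; min DO ≈ 6.73 mg/L; x_c ≈ 120 km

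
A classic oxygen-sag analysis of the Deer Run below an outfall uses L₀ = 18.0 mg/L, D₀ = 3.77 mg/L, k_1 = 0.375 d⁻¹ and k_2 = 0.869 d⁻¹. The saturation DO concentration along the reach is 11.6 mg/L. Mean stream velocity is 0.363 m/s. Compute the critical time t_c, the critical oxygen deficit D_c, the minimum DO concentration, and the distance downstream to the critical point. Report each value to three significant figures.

t_c ≈ 1.05 d; D_c ≈ 5.24 mg/L; min DO ≈ 6.36 mg/L; x_c ≈ 32.9 km

At the critical point dD/dt = 0, so k_1 L₀ e^(−k_1 t) = k_2 D. Substituting D(t) from the Streeter–Phelps equation and solving for t gives
t_c = ln[(k_2/k_1)(1 − D₀(k_2−k_1)/(k_1 L₀))] / (k_2−k_1).
Here k_2−k_1 = 0.4940 d⁻¹ and 1 − D₀(k_2−k_1)/(k_1 L₀) = 1 − 3.77×0.4940/(0.375×18.0) = 0.7241, so
t_c = ln(2.317 × 0.7241) / 0.4940 = 0.5176 / 0.4940 = 1.048 d.
L(t_c) = L₀ e^(−k_1 t_c) = 18.0 × 0.6751 = 12.15 mg/L, and at the critical point k_2 D_c = k_1 L, so D_c = (0.375/0.869) × 12.15 = 5.244 mg/L.
Minimum DO = C_s − D_c = 11.6 − 5.244 = 6.356 mg/L.
x_c = v t_c = 0.363 m/s × 1.048 d × 86400 s/d = 32860 m ≈ 32.9 km.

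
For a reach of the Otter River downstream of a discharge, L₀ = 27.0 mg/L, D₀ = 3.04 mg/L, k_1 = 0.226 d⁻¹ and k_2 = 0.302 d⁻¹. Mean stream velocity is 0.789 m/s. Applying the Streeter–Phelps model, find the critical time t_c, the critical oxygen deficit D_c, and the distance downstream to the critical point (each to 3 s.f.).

t_c ≈ 3.31 d; D_c ≈ 9.57 mg/L; x_c ≈ 225 km

t_c = [1/(k_2−k_1)] ln[(k_2/k_1)(1 − D₀(k_2−k_1)/(k_1 L₀))]
= [1/(0.302−0.226)] ln[(0.302/0.226)(1 − 3.04×0.07600/(0.226×27.0))]
= (1/0.07600) ln[1.336 × 0.9621] = 13.16 × ln(1.286) = 13.16 × 0.2513 = 3.306 d.
D_c = (k_1/k_2) L₀ e^(−k_1 t_c) = (0.226/0.302) × 27.0 × e^(−0.226×3.306) = 0.7483 × 27.0 × 0.4737 = 9.570 mg/L.
x_c = v t_c = 0.789 m/s × 3.306 d × 86400 s/d = 225400 m ≈ 225 km.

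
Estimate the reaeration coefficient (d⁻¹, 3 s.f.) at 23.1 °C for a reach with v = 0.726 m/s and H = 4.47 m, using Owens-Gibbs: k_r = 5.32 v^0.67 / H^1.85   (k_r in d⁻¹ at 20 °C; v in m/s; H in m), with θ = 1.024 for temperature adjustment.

k_r(20) = 5.32 × 0.726^0.67 / 4.47^1.85 = 5.32 × 0.8069 / 15.96 = 0.2689 d⁻¹.
k_r(23.1) = 0.2689 × 1.024^(23.1−20) = 0.2689 × 1.076 = 0.2895 d⁻¹.

k_r ≈ 0.289 d⁻¹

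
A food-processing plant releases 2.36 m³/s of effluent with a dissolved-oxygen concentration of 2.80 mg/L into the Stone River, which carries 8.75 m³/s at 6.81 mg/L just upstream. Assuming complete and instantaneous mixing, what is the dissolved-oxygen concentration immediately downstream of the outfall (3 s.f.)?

5.96 mg/L

Flow-weighted mixing: C = (Q_r C_r + Q_w C_w)/(Q_r + Q_w)
= (8.75×6.81 + 2.36×2.80)/(8.75 + 2.36) = 66.20/11.11 = 5.958 mg/L.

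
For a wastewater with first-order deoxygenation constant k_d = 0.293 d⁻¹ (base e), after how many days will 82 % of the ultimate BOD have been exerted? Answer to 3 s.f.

t ≈ 5.85 d

y/L₀ = 1 − e^(−k_d t) = 0.82 ⇒ e^(−k_d t) = 0.180
t = −ln(0.180) / 0.293 = 1.715 / 0.293 = 5.853 d.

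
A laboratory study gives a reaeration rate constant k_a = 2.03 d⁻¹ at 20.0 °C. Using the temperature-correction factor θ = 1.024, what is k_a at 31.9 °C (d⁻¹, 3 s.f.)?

k_a(T₂) = k_a(T₁) · θ^(T₂−T₁) = 2.03 × 1.024^(31.9−20.0)
= 2.03 × 1.024^11.9 = 2.03 × 1.326 = 2.692 d⁻¹.

k_a ≈ 2.69 d⁻¹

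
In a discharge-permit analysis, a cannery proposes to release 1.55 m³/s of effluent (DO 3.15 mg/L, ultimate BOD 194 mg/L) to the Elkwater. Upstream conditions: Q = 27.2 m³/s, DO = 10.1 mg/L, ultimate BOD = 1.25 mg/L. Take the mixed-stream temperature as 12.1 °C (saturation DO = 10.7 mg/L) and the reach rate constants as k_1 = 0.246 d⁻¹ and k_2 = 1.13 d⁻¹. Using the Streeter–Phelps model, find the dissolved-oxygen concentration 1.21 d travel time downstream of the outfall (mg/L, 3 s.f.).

Mixed DO = (27.2×10.1 + 1.55×3.15)/(27.2+1.55) = 279.6/28.75 = 9.725 mg/L.
Mixed L₀ = (27.2×1.25 + 1.55×194)/(28.75) = 334.7/28.75 = 11.64 mg/L.
Initial deficit D₀ = C_s − DO₀ = 10.7 − 9.725 = 0.9747 mg/L.
D(1.21) = [0.246×11.64/(1.13−0.246)](e^(−0.246×1.21) − e^(−1.13×1.21)) + 0.9747 e^(−1.13×1.21)
= 3.240 × (0.7426 − 0.2548) + 0.9747 × 0.2548 = 1.829 mg/L.
DO = 10.7 − 1.829 = 8.871 mg/L.

DO ≈ 8.87 mg/L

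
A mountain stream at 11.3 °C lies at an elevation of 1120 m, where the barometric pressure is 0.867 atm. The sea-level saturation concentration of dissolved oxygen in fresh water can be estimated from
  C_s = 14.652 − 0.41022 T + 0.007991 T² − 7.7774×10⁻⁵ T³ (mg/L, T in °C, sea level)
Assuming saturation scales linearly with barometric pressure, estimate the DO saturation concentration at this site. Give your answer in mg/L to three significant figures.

C_s ≈ 9.47 mg/L

At sea level: C_s = 14.652 − 0.41022×11.3 + 0.007991×11.3² − 7.7774×10⁻⁵×11.3³ = 10.92 mg/L.
Pressure correction: C_s' = 10.92 × 0.867 = 9.472 mg/L.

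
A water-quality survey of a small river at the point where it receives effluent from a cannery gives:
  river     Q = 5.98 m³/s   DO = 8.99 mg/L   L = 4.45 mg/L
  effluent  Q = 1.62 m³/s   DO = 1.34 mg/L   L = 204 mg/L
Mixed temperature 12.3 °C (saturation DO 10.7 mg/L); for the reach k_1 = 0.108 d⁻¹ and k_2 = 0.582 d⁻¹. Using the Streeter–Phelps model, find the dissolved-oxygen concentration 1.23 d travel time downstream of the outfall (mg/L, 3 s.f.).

Mixed DO = (5.98×8.99 + 1.62×1.34)/(5.98+1.62) = 55.93/7.600 = 7.359 mg/L.
Mixed L₀ = (5.98×4.45 + 1.62×204)/(7.600) = 357.1/7.600 = 46.99 mg/L.
Initial deficit D₀ = C_s − DO₀ = 10.7 − 7.359 = 3.341 mg/L.
D(1.23) = [0.108×46.99/(0.582−0.108)](e^(−0.108×1.23) − e^(−0.582×1.23)) + 3.341 e^(−0.582×1.23)
= 10.71 × (0.8756 − 0.4888) + 3.341 × 0.4888 = 5.774 mg/L.
DO = 10.7 − 5.774 = 4.926 mg/L.

DO ≈ 4.93 mg/L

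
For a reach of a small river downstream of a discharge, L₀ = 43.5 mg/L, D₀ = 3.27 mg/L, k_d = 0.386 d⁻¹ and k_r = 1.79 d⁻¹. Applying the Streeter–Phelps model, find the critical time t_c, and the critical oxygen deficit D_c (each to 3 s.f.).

t_c = [1/(k_r−k_d)] ln[(k_r/k_d)(1 − D₀(k_r−k_d)/(k_d L₀))]
= [1/(1.79−0.386)] ln[(1.79/0.386)(1 − 3.27×1.404/(0.386×43.5))]
= (1/1.404) ln[4.637 × 0.7266] = 0.7123 × ln(3.369) = 0.7123 × 1.215 = 0.8652 d.
L(t_c) = L₀ e^(−k_d t_c) = 43.5 × 0.7161 = 31.15 mg/L, and at the critical point k_r D_c = k_d L, so D_c = (0.386/1.79) × 31.15 = 6.717 mg/L.

t_c ≈ 0.865 d; D_c ≈ 6.72 mg/L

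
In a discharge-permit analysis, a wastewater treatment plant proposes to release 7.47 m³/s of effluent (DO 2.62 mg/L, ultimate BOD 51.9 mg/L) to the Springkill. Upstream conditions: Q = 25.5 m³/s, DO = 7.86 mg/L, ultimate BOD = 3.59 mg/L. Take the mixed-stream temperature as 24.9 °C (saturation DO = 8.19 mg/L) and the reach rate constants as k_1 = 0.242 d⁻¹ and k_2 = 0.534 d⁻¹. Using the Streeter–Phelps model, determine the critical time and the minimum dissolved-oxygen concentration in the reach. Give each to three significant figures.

t_c ≈ 2.25 d; minimum DO ≈ 4.37 mg/L

Mixed DO = (25.5×7.86 + 7.47×2.62)/(25.5+7.47) = 220.0/32.97 = 6.673 mg/L.
Mixed L₀ = (25.5×3.59 + 7.47×51.9)/(32.97) = 479.2/32.97 = 14.54 mg/L.
Initial deficit D₀ = C_s − DO₀ = 8.19 − 6.673 = 1.517 mg/L.
t_c = (1/0.2920) ln[(0.534/0.242)(1 − 1.517×0.2920/(0.242×14.54))] = 3.425 × ln(1.929) = 2.249 d.
D_c = (0.242/0.534) × 14.54 × e^(−0.242×2.249) = 0.4532 × 14.54 × 0.5802 = 3.822 mg/L.
Minimum DO = 8.19 − 3.822 = 4.368 mg/L.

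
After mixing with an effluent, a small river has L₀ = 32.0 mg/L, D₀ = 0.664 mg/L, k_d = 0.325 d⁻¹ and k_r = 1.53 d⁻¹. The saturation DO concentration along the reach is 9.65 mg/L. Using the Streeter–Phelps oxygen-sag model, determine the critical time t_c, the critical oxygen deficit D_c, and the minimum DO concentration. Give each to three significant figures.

t_c ≈ 1.22 d; D_c ≈ 4.57 mg/L; min DO ≈ 5.08 mg/L

With k_r/k_d = 4.708 and 1 − D₀(k_r−k_d)/(k_d L₀) = 0.9231,
t_c = ln(4.708 × 0.9231) / (1.53 − 0.325) = ln(4.346) / 1.205 = 1.469/1.205 = 1.219 d.
D_c = (k_d/k_r) L₀ e^(−k_d t_c) = (0.325/1.53) × 32.0 × e^(−0.325×1.219) = 0.2124 × 32.0 × 0.6728 = 4.574 mg/L.
Minimum DO = C_s − D_c = 9.65 − 4.574 = 5.076 mg/L.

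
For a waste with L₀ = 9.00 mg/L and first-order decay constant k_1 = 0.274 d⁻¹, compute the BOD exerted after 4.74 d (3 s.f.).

y ≈ 6.54 mg/L

y_t = L₀(1 − e^(−k_1 t)) = 9.00 × (1 − e^(−0.274×4.74))
= 9.00 × (1 − 0.2729) = 9.00 × 0.7271 = 6.544 mg/L.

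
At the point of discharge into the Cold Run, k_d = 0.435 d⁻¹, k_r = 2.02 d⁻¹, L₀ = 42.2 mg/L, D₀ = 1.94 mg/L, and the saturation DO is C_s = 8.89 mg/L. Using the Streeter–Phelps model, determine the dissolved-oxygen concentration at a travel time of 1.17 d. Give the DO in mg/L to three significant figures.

k_d L₀/(k_r−k_d) = 0.435×42.2/(2.02−0.435) = 18.36/1.585 = 11.58 mg/L.
e^(−k_d t) = e^(−0.435×1.170) = 0.6011; e^(−k_r t) = e^(−2.02×1.170) = 0.09410.
D = 11.58 × (0.6011 − 0.09410) + 1.94 × 0.09410 = 5.872 + 0.1826 = 6.055 mg/L.
DO = C_s − D = 8.89 − 6.055 = 2.835 mg/L.

DO ≈ 2.84 mg/L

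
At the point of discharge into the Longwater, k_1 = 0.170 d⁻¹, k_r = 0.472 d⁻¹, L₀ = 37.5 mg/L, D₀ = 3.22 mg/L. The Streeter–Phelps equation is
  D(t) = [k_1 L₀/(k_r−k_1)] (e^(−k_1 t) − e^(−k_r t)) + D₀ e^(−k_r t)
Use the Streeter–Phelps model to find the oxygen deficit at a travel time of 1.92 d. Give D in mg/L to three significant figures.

k_1 L₀/(k_r−k_1) = 0.170×37.5/(0.472−0.170) = 6.375/0.3020 = 21.11 mg/L.
e^(−k_1 t) = e^(−0.170×1.920) = 0.7215; e^(−k_r t) = e^(−0.472×1.920) = 0.4040.
D = 21.11 × (0.7215 − 0.4040) + 3.22 × 0.4040 = 6.702 + 1.301 = 8.003 mg/L.

D ≈ 8.00 mg/L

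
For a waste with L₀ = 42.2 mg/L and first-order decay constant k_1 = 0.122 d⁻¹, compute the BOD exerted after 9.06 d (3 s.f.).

y_t = L₀(1 − e^(−k_1 t)) = 42.2 × (1 − e^(−0.122×9.06))
= 42.2 × (1 − 0.3311) = 42.2 × 0.6689 = 28.23 mg/L.

y ≈ 28.2 mg/L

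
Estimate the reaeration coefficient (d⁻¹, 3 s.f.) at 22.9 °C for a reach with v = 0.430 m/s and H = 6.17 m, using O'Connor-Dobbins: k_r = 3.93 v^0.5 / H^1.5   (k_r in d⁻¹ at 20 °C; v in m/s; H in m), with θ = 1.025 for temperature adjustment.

k_r ≈ 0.181 d⁻¹

k_r(20) = 3.93 × 0.430^0.5 / 6.17^1.5 = 3.93 × 0.6557 / 15.33 = 0.1682 d⁻¹.
k_r(22.9) = 0.1682 × 1.025^(22.9−20) = 0.1682 × 1.074 = 0.1806 d⁻¹.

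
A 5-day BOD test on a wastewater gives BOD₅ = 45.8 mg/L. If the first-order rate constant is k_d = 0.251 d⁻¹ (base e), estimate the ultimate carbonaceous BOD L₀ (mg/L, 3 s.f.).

L₀ ≈ 64.1 mg/L

BOD₅ = L₀(1 − e^(−5k_d)) ⇒ L₀ = BOD₅ / (1 − e^(−5×0.251))
= 45.8 / (1 − 0.2851) = 45.8 / 0.7149 = 64.06 mg/L.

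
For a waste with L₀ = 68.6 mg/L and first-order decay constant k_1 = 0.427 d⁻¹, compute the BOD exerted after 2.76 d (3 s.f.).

y_t = L₀(1 − e^(−k_1 t)) = 68.6 × (1 − e^(−0.427×2.76))
= 68.6 × (1 − 0.3077) = 68.6 × 0.6923 = 47.49 mg/L.

y ≈ 47.5 mg/L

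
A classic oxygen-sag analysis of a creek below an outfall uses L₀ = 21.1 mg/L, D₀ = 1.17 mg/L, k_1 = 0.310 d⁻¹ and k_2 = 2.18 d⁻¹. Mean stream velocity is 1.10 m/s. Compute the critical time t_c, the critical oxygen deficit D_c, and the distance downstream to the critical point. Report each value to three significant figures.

t_c ≈ 0.825 d; D_c ≈ 2.32 mg/L; x_c ≈ 78.4 km

At the critical point dD/dt = 0, so k_1 L₀ e^(−k_1 t) = k_2 D. Substituting D(t) from the Streeter–Phelps equation and solving for t gives
t_c = ln[(k_2/k_1)(1 − D₀(k_2−k_1)/(k_1 L₀))] / (k_2−k_1).
Here k_2−k_1 = 1.870 d⁻¹ and 1 − D₀(k_2−k_1)/(k_1 L₀) = 1 − 1.17×1.870/(0.310×21.1) = 0.6655, so
t_c = ln(7.032 × 0.6655) / 1.870 = 1.543 / 1.870 = 0.8253 d.
D_c = (k_1/k_2) L₀ e^(−k_1 t_c) = (0.310/2.18) × 21.1 × e^(−0.310×0.8253) = 0.1422 × 21.1 × 0.7743 = 2.323 mg/L.
x_c = v t_c = 1.10 m/s × 0.8253 d × 86400 s/d = 78440 m ≈ 78.4 km.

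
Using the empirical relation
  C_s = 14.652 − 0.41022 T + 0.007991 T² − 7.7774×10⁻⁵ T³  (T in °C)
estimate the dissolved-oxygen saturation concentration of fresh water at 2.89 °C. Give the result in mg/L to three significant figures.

C_s = 14.652 − 0.41022×2.89 + 0.007991×2.89² − 7.7774×10⁻⁵×2.89³ = 13.53 mg/L.

C_s ≈ 13.5 mg/L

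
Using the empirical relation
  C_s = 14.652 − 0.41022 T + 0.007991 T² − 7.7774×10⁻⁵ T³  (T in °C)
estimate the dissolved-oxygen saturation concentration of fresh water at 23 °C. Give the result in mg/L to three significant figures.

C_s ≈ 8.50 mg/L

C_s = 14.652 − 0.41022×23 + 0.007991×23² − 7.7774×10⁻⁵×23³ = 8.498 mg/L.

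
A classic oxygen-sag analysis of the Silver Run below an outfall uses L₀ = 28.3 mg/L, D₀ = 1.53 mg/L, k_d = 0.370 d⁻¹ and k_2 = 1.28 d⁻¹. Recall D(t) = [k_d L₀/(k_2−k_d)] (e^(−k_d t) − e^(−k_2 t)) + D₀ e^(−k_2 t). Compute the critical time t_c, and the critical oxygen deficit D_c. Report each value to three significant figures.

t_c ≈ 1.21 d; D_c ≈ 5.23 mg/L

t_c = [1/(k_2−k_d)] ln[(k_2/k_d)(1 − D₀(k_2−k_d)/(k_d L₀))]
= [1/(1.28−0.370)] ln[(1.28/0.370)(1 − 1.53×0.9100/(0.370×28.3))]
= (1/0.9100) ln[3.459 × 0.8670] = 1.099 × ln(2.999) = 1.099 × 1.098 = 1.207 d.
L(t_c) = L₀ e^(−k_d t_c) = 28.3 × 0.6398 = 18.11 mg/L, and at the critical point k_2 D_c = k_d L, so D_c = (0.370/1.28) × 18.11 = 5.234 mg/L.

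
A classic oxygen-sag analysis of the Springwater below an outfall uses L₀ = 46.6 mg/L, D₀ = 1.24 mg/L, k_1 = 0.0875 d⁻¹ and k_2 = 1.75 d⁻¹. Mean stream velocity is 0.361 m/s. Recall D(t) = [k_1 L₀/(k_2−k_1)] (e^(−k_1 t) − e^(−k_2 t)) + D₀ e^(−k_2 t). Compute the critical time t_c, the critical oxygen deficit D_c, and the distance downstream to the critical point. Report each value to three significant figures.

t_c ≈ 1.38 d; D_c ≈ 2.07 mg/L; x_c ≈ 43.0 km

With k_2/k_1 = 20.00 and 1 − D₀(k_2−k_1)/(k_1 L₀) = 0.4944,
t_c = ln(20.00 × 0.4944) / (1.75 − 0.0875) = ln(9.888) / 1.663 = 2.291/1.663 = 1.378 d.
D_c = (k_1/k_2) L₀ e^(−k_1 t_c) = (0.0875/1.75) × 46.6 × e^(−0.0875×1.378) = 0.05000 × 46.6 × 0.8864 = 2.065 mg/L.
x_c = v t_c = 0.361 m/s × 1.378 d × 86400 s/d = 42990 m ≈ 43.0 km.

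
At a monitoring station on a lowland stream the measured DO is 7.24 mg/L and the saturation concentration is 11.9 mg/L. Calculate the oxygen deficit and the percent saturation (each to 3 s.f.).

D = C_s − C = 11.9 − 7.24 = 4.66 mg/L.
% saturation = 7.24/11.9 × 100 = 60.8 %.

D ≈ 4.66 mg/L; 60.8 % saturation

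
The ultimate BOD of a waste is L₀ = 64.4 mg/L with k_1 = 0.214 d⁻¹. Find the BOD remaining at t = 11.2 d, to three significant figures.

L ≈ 5.86 mg/L

L_t = L₀ e^(−k_1 t) = 64.4 × e^(−0.214×11.2) = 64.4 × 0.09101 = 5.861 mg/L.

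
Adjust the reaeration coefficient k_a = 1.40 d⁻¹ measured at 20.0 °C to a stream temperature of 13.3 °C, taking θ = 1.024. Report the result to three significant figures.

k_a ≈ 1.19 d⁻¹

k_a(T₂) = k_a(T₁) · θ^(T₂−T₁) = 1.40 × 1.024^(13.3−20.0)
= 1.40 × 1.024^-6.70 = 1.40 × 0.8531 = 1.194 d⁻¹.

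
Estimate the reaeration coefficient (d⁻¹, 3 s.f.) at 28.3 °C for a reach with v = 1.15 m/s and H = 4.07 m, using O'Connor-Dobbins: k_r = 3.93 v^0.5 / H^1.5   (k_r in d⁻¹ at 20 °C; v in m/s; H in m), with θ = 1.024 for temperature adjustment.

k_r ≈ 0.625 d⁻¹

k_r(20) = 3.93 × 1.15^0.5 / 4.07^1.5 = 3.93 × 1.072 / 8.211 = 0.5133 d⁻¹.
k_r(28.3) = 0.5133 × 1.024^(28.3−20) = 0.5133 × 1.218 = 0.6249 d⁻¹.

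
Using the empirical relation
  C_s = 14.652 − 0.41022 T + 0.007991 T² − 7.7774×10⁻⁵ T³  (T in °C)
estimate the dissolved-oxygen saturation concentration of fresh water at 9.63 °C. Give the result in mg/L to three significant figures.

C_s = 14.652 − 0.41022×9.63 + 0.007991×9.63² − 7.7774×10⁻⁵×9.63³ = 11.37 mg/L.

C_s ≈ 11.4 mg/L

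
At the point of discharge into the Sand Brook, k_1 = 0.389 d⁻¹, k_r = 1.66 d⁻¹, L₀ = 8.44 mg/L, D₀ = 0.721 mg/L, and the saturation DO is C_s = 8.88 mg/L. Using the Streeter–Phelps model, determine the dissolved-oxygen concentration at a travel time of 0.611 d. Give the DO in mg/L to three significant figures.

k_1 L₀/(k_r−k_1) = 0.389×8.44/(1.66−0.389) = 3.283/1.271 = 2.583 mg/L.
e^(−k_1 t) = e^(−0.389×0.6110) = 0.7885; e^(−k_r t) = e^(−1.66×0.6110) = 0.3627.
D = 2.583 × (0.7885 − 0.3627) + 0.721 × 0.3627 = 1.100 + 0.2615 = 1.361 mg/L.
DO = C_s − D = 8.88 − 1.361 = 7.519 mg/L.

DO ≈ 7.52 mg/L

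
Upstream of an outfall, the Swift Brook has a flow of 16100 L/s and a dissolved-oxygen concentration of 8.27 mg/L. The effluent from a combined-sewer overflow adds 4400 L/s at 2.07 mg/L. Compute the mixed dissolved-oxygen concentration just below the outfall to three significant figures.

6.94 mg/L

Flow-weighted mixing: C = (Q_r C_r + Q_w C_w)/(Q_r + Q_w)
= (16100×8.27 + 4400×2.07)/(16100 + 4400) = 142300/20500 = 6.939 mg/L.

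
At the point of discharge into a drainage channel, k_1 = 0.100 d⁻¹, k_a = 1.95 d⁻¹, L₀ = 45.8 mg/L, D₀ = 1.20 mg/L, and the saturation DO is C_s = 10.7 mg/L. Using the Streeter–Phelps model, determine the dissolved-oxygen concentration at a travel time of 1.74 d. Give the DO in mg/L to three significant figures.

DO ≈ 8.66 mg/L

k_1 L₀/(k_a−k_1) = 0.100×45.8/(1.95−0.100) = 4.580/1.850 = 2.476 mg/L.
e^(−k_1 t) = e^(−0.100×1.740) = 0.8403; e^(−k_a t) = e^(−1.95×1.740) = 0.03361.
D = 2.476 × (0.8403 − 0.03361) + 1.20 × 0.03361 = 1.997 + 0.04033 = 2.037 mg/L.
DO = C_s − D = 10.7 − 2.037 = 8.663 mg/L.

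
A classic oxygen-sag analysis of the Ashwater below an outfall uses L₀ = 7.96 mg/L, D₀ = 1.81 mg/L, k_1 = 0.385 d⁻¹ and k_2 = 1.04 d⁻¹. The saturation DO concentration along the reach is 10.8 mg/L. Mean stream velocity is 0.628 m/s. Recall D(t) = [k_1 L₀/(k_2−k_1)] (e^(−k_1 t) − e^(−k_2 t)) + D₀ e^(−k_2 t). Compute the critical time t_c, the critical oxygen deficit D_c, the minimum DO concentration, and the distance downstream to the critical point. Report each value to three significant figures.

t_c ≈ 0.770 d; D_c ≈ 2.19 mg/L; min DO ≈ 8.61 mg/L; x_c ≈ 41.8 km

With k_2/k_1 = 2.701 and 1 − D₀(k_2−k_1)/(k_1 L₀) = 0.6131,
t_c = ln(2.701 × 0.6131) / (1.04 − 0.385) = ln(1.656) / 0.6550 = 0.5046/0.6550 = 0.7704 d.
D_c = (k_1/k_2) L₀ e^(−k_1 t_c) = (0.385/1.04) × 7.96 × e^(−0.385×0.7704) = 0.3702 × 7.96 × 0.7434 = 2.190 mg/L.
Minimum DO = C_s − D_c = 10.8 − 2.190 = 8.610 mg/L.
x_c = v t_c = 0.628 m/s × 0.7704 d × 86400 s/d = 41800 m ≈ 41.8 km.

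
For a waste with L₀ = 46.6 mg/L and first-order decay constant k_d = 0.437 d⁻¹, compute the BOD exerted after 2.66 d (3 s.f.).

y_t = L₀(1 − e^(−k_d t)) = 46.6 × (1 − e^(−0.437×2.66))
= 46.6 × (1 − 0.3127) = 46.6 × 0.6873 = 32.03 mg/L.

y ≈ 32.0 mg/L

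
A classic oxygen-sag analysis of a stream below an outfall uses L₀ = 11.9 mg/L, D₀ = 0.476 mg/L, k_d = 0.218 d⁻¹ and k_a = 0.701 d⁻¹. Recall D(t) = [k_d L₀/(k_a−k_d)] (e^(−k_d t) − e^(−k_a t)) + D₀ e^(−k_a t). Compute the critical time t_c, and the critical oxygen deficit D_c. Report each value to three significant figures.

t_c = [1/(k_a−k_d)] ln[(k_a/k_d)(1 − D₀(k_a−k_d)/(k_d L₀))]
= [1/(0.701−0.218)] ln[(0.701/0.218)(1 − 0.476×0.4830/(0.218×11.9))]
= (1/0.4830) ln[3.216 × 0.9114] = 2.070 × ln(2.931) = 2.070 × 1.075 = 2.226 d.
L(t_c) = L₀ e^(−k_d t_c) = 11.9 × 0.6155 = 7.325 mg/L, and at the critical point k_a D_c = k_d L, so D_c = (0.218/0.701) × 7.325 = 2.278 mg/L.

t_c ≈ 2.23 d; D_c ≈ 2.28 mg/L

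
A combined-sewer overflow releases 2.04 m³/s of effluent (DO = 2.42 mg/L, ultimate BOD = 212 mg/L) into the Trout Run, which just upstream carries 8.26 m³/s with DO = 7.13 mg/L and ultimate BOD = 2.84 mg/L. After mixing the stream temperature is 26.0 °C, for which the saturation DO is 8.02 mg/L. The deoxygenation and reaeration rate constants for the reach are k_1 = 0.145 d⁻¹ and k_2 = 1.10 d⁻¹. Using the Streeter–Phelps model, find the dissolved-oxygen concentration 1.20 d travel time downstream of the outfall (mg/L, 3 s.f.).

Mixed DO = (8.26×7.13 + 2.04×2.42)/(8.26+2.04) = 63.83/10.30 = 6.197 mg/L.
Mixed L₀ = (8.26×2.84 + 2.04×212)/(10.30) = 455.9/10.30 = 44.27 mg/L.
Initial deficit D₀ = C_s − DO₀ = 8.02 − 6.197 = 1.823 mg/L.
D(1.20) = [0.145×44.27/(1.10−0.145)](e^(−0.145×1.20) − e^(−1.10×1.20)) + 1.823 e^(−1.10×1.20)
= 6.721 × (0.8403 − 0.2671) + 1.823 × 0.2671 = 4.339 mg/L.
DO = 8.02 − 4.339 = 3.681 mg/L.

DO ≈ 3.68 mg/L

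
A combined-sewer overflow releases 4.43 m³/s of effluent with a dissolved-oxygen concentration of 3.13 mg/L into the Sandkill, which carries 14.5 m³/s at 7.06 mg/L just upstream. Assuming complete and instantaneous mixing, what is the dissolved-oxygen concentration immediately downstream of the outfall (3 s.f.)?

6.14 mg/L

Flow-weighted mixing: C = (Q_r C_r + Q_w C_w)/(Q_r + Q_w)
= (14.5×7.06 + 4.43×3.13)/(14.5 + 4.43) = 116.2/18.93 = 6.140 mg/L.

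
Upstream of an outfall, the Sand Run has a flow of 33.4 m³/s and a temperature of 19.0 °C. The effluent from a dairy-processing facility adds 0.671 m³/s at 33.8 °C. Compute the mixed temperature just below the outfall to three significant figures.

Flow-weighted mixing: C = (Q_r C_r + Q_w C_w)/(Q_r + Q_w)
= (33.4×19.0 + 0.671×33.8)/(33.4 + 0.671) = 657.3/34.07 = 19.29 °C.

19.3 °C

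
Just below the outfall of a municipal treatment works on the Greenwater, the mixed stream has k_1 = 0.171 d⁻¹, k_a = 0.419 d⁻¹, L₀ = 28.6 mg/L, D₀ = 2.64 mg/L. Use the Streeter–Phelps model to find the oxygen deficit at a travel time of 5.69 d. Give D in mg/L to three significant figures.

D ≈ 5.88 mg/L

k_1 L₀/(k_a−k_1) = 0.171×28.6/(0.419−0.171) = 4.891/0.2480 = 19.72 mg/L.
e^(−k_1 t) = e^(−0.171×5.690) = 0.3780; e^(−k_a t) = e^(−0.419×5.690) = 0.09217.
D = 19.72 × (0.3780 − 0.09217) + 2.64 × 0.09217 = 5.636 + 0.2433 = 5.879 mg/L.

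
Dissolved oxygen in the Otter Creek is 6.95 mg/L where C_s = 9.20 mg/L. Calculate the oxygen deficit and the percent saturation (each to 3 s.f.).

D = C_s − C = 9.20 − 6.95 = 2.25 mg/L.
% saturation = 6.95/9.20 × 100 = 75.5 %.

D ≈ 2.25 mg/L; 75.5 % saturation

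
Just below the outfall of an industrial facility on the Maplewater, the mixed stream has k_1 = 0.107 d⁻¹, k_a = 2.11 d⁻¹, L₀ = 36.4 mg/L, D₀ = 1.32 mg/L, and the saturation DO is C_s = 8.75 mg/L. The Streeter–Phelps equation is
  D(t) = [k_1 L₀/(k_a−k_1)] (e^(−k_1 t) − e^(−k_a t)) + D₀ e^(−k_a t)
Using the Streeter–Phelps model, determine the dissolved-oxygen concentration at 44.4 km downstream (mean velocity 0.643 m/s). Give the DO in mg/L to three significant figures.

DO ≈ 7.08 mg/L

Travel time t = x/v = 44.4 km / (0.643 m/s) = 44400 m / 0.643 m/s = 69050 s = 0.7992 d.
k_1 L₀/(k_a−k_1) = 0.107×36.4/(2.11−0.107) = 3.895/2.003 = 1.944 mg/L.
e^(−k_1 t) = e^(−0.107×0.7992) = 0.9180; e^(−k_a t) = e^(−2.11×0.7992) = 0.1852.
D = 1.944 × (0.9180 − 0.1852) + 1.32 × 0.1852 = 1.425 + 0.2445 = 1.669 mg/L.
DO = C_s − D = 8.75 − 1.669 = 7.081 mg/L.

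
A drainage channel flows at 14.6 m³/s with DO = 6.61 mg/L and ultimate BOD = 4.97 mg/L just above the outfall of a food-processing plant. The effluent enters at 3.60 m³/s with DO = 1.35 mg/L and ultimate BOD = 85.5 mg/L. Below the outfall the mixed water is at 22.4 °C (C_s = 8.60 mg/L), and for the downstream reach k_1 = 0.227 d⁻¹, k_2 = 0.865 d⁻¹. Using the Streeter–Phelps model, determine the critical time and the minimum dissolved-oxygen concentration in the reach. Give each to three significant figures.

Mixed DO = (14.6×6.61 + 3.60×1.35)/(14.6+3.60) = 101.4/18.20 = 5.570 mg/L.
Mixed L₀ = (14.6×4.97 + 3.60×85.5)/(18.20) = 380.4/18.20 = 20.90 mg/L.
Initial deficit D₀ = C_s − DO₀ = 8.60 − 5.570 = 3.030 mg/L.
t_c = (1/0.6380) ln[(0.865/0.227)(1 − 3.030×0.6380/(0.227×20.90))] = 1.567 × ln(2.258) = 1.276 d.
D_c = (0.227/0.865) × 20.90 × e^(−0.227×1.276) = 0.2624 × 20.90 × 0.7485 = 4.105 mg/L.
Minimum DO = 8.60 − 4.105 = 4.495 mg/L.

t_c ≈ 1.28 d; minimum DO ≈ 4.50 mg/L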